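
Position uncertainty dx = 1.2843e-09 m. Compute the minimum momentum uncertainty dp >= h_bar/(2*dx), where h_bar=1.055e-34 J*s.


dp = h_bar / (2 * dx)
= 1.055e-34 / (2 * 1.2843e-09)
= 1.055e-34 / 2.5686e-09
= 4.1073e-26 kg*m/s

4.1073e-26


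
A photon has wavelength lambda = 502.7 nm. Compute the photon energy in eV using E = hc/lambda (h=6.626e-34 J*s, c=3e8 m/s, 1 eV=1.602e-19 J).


E = hc / lambda
= (6.626e-34)(3e8) / (502.7e-9)
= 1.9878e-25 / 5.0270e-07
= 3.9542e-19 J
Converting to eV: 3.9542e-19 / 1.602e-19
= 2.4683 eV

2.4683


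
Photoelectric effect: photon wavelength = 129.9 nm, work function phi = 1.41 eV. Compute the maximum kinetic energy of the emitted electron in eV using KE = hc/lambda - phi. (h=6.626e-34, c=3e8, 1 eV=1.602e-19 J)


E_photon = hc / lambda
= (6.626e-34)(3e8) / (129.9e-9)
= 1.5303e-18 J
= 9.5521 eV
KE = E_photon - phi
= 9.5521 - 1.41
= 8.1421 eV

8.1421


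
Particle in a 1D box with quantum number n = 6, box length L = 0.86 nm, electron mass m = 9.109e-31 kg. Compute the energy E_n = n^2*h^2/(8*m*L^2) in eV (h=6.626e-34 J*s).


E = n^2 * h^2 / (8 * m * L^2)
= 6^2 * (6.626e-34)^2 / (8 * 9.109e-31 * (0.86e-9)^2)
= 36 * 4.3904e-67 / (8 * 9.109e-31 * 7.3960e-19)
= 2.9326e-18 J
= 18.3057 eV

18.3057


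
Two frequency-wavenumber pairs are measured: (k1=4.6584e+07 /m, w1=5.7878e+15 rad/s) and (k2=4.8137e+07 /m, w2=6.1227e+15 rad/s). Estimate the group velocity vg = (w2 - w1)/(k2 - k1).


vg = (w2 - w1) / (k2 - k1)
= (6.1227e+15 - 5.7878e+15) / (4.8137e+07 - 4.6584e+07)
= 3.3490e+14 / 1.5530e+06
= 2.1565e+08 m/s

2.1565e+08


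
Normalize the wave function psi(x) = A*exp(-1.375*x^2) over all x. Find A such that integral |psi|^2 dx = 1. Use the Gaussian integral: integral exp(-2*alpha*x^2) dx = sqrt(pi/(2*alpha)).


integral |psi|^2 dx = A^2 * sqrt(pi/(2*alpha)) = 1
A^2 = sqrt(2*alpha/pi)
= sqrt(2 * 1.375 / pi)
= 0.935603
A = sqrt(0.935603)
= 0.9673

0.9673


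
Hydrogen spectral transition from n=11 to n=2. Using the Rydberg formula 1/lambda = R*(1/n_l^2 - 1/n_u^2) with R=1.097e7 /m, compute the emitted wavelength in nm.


1/lambda = R * (1/n_l^2 - 1/n_u^2)
= 1.097e7 * (1/2^2 - 1/11^2)
= 1.097e7 * (0.25 - 0.008264)
= 1.097e7 * 0.241736
= 2.6518e+06 /m
lambda = 1 / 2.6518e+06 = 377.0968 nm

377.0968


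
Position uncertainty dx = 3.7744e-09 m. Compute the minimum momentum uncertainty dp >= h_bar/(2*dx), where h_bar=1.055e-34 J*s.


dp = h_bar / (2 * dx)
= 1.055e-34 / (2 * 3.7744e-09)
= 1.055e-34 / 7.5488e-09
= 1.3976e-26 kg*m/s

1.3976e-26


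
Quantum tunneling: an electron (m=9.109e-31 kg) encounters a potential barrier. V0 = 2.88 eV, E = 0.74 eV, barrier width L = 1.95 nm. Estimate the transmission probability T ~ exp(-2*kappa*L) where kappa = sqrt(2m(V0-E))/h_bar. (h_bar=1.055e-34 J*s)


V0 - E = 2.14 eV = 3.4283e-19 J
kappa = sqrt(2 * m * (V0-E)) / h_bar
= sqrt(2 * 9.109e-31 * 3.4283e-19) / 1.055e-34
= 7.4909e+09 /m
2*kappa*L = 2 * 7.4909e+09 * 1.95e-9
= 29.2146
T = exp(-29.2146) = 2.052297e-13

2.052297e-13


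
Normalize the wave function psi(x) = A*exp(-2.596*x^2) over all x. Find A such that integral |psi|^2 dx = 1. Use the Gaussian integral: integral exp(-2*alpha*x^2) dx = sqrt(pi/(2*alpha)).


integral |psi|^2 dx = A^2 * sqrt(pi/(2*alpha)) = 1
A^2 = sqrt(2*alpha/pi)
= sqrt(2 * 2.596 / pi)
= 1.28556
A = sqrt(1.28556)
= 1.1338

1.1338


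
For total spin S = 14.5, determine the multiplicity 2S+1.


Spin multiplicity = 2S + 1
= 2 * 14.5 + 1
= 29.0 + 1
= 30

30


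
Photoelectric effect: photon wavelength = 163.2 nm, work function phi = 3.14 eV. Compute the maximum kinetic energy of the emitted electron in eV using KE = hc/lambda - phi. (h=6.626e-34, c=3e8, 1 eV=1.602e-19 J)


E_photon = hc / lambda
= (6.626e-34)(3e8) / (163.2e-9)
= 1.2180e-18 J
= 7.6031 eV
KE = E_photon - phi
= 7.6031 - 3.14
= 4.4631 eV

4.4631


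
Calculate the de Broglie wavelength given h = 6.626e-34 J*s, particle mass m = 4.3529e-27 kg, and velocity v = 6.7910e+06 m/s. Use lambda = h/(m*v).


lambda = h / (m * v)
= 6.626e-34 / (4.3529e-27 * 6.7910e+06)
= 6.626e-34 / 2.9561e-20
= 2.2415e-14 m

2.2415e-14


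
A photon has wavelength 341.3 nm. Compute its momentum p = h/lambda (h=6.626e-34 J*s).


p = h / lambda
= 6.626e-34 / (341.3e-9)
= 6.626e-34 / 3.4130e-07
= 1.9414e-27 kg*m/s

1.9414e-27


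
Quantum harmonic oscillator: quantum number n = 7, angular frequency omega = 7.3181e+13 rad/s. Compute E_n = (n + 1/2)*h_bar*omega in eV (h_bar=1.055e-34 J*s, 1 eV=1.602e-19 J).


E = (n + 1/2) * h_bar * omega
= (7 + 0.5) * 1.055e-34 * 7.3181e+13
= 7.5 * 7.7206e-21
= 5.7904e-20 J
= 0.3615 eV

0.3615


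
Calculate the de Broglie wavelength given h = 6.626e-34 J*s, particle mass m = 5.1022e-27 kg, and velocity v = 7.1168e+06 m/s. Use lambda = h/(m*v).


lambda = h / (m * v)
= 6.626e-34 / (5.1022e-27 * 7.1168e+06)
= 6.626e-34 / 3.6311e-20
= 1.8248e-14 m

1.8248e-14


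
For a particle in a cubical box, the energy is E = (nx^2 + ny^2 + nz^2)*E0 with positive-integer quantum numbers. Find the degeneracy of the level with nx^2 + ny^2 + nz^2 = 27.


Enumerate all (nx, ny, nz) with nx^2 + ny^2 + nz^2 = 27:
(1,1,5)
(1,5,1)
(3,3,3)
(5,1,1)
Total degeneracy = 4

4


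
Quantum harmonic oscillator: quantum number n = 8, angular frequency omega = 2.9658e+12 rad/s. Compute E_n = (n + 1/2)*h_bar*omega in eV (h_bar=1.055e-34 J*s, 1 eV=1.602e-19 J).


E = (n + 1/2) * h_bar * omega
= (8 + 0.5) * 1.055e-34 * 2.9658e+12
= 8.5 * 3.1289e-22
= 2.6596e-21 J
= 0.0166 eV

0.0166


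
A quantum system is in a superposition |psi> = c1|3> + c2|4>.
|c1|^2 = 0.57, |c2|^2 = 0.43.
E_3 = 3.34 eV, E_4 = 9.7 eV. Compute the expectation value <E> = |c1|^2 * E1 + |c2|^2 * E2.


<E> = |c1|^2 * E1 + |c2|^2 * E2
= 0.57 * 3.34 + 0.43 * 9.7
= 1.9038 + 4.171
= 6.0748 eV

6.0748


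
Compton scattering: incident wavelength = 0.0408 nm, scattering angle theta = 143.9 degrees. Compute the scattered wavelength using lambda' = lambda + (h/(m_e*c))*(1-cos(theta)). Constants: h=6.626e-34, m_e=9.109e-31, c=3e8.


Compton wavelength: h/(m_e*c) = 2.4247e-12 m
d_lambda = 2.4247e-12 * (1 - cos(143.9 deg))
= 2.4247e-12 * 1.80799
= 4.3838e-12 m = 0.004384 nm
lambda' = 0.0408 + 0.004384
= 0.045184 nm

0.045184


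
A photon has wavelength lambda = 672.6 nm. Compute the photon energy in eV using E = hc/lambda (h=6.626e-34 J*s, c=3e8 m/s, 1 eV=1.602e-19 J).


E = hc / lambda
= (6.626e-34)(3e8) / (672.6e-9)
= 1.9878e-25 / 6.7260e-07
= 2.9554e-19 J
Converting to eV: 2.9554e-19 / 1.602e-19
= 1.8448 eV

1.8448


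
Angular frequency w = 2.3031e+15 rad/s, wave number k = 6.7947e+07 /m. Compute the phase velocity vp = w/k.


vp = w / k
= 2.3031e+15 / 6.7947e+07
= 3.3896e+07 m/s

3.3896e+07


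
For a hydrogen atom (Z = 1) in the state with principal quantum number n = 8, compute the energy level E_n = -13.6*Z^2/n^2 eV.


E_n = -13.6 * Z^2 / n^2
= -13.6 * 1^2 / 8^2
= -13.6 * 1 / 64
= -0.2125 eV

-0.2125


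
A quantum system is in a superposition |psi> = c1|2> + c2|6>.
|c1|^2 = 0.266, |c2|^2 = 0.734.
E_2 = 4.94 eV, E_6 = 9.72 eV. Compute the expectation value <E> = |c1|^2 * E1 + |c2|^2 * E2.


<E> = |c1|^2 * E1 + |c2|^2 * E2
= 0.266 * 4.94 + 0.734 * 9.72
= 1.314 + 7.1345
= 8.4485 eV

8.4485


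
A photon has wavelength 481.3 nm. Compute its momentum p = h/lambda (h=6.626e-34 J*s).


p = h / lambda
= 6.626e-34 / (481.3e-9)
= 6.626e-34 / 4.8130e-07
= 1.3767e-27 kg*m/s

1.3767e-27


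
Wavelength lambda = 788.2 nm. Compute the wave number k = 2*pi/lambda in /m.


k = 2 * pi / lambda
= 6.2832 / (788.2e-9)
= 6.2832 / 7.8820e-07
= 7.9716e+06 /m

7.9716e+06


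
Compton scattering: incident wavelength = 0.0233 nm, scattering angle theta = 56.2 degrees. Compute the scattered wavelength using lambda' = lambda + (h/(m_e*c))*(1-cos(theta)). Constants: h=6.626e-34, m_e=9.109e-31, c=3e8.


Compton wavelength: h/(m_e*c) = 2.4247e-12 m
d_lambda = 2.4247e-12 * (1 - cos(56.2 deg))
= 2.4247e-12 * 0.443704
= 1.0759e-12 m = 0.001076 nm
lambda' = 0.0233 + 0.001076
= 0.024376 nm

0.024376


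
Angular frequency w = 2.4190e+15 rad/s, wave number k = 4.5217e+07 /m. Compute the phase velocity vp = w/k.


vp = w / k
= 2.4190e+15 / 4.5217e+07
= 5.3498e+07 m/s

5.3498e+07


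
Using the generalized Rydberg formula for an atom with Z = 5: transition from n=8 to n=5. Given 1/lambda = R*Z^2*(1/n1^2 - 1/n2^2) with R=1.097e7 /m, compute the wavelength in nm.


1/lambda = R * Z^2 * (1/n1^2 - 1/n2^2)
= 1.097e7 * 5^2 * (1/5^2 - 1/8^2)
= 1.097e7 * 25 * (0.04 - 0.015625)
= 6.6848e+06 /m
lambda = 1 / 6.6848e+06
= 149.5921 nm

149.5921


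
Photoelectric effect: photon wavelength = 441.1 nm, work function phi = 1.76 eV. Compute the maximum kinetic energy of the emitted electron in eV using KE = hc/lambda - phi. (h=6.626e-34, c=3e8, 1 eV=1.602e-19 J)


E_photon = hc / lambda
= (6.626e-34)(3e8) / (441.1e-9)
= 4.5065e-19 J
= 2.813 eV
KE = E_photon - phi
= 2.813 - 1.76
= 1.053 eV

1.053


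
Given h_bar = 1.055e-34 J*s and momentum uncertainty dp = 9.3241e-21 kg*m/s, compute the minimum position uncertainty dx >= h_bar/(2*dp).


dx = h_bar / (2 * dp)
= 1.055e-34 / (2 * 9.3241e-21)
= 1.055e-34 / 1.8648e-20
= 5.6574e-15 m

5.6574e-15


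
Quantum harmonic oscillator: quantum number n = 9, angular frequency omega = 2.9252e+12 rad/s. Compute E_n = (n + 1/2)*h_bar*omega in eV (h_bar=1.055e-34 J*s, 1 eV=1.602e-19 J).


E = (n + 1/2) * h_bar * omega
= (9 + 0.5) * 1.055e-34 * 2.9252e+12
= 9.5 * 3.0861e-22
= 2.9318e-21 J
= 0.0183 eV

0.0183


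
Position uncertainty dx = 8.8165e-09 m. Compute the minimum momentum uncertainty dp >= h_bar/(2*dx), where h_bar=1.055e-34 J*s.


dp = h_bar / (2 * dx)
= 1.055e-34 / (2 * 8.8165e-09)
= 1.055e-34 / 1.7633e-08
= 5.9831e-27 kg*m/s

5.9831e-27


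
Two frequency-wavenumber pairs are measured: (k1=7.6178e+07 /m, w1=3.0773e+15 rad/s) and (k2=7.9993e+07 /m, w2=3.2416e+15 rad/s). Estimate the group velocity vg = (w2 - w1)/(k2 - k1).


vg = (w2 - w1) / (k2 - k1)
= (3.2416e+15 - 3.0773e+15) / (7.9993e+07 - 7.6178e+07)
= 1.6430e+14 / 3.8150e+06
= 4.3067e+07 m/s

4.3067e+07


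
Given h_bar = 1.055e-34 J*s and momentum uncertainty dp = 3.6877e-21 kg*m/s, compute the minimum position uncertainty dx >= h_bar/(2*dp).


dx = h_bar / (2 * dp)
= 1.055e-34 / (2 * 3.6877e-21)
= 1.055e-34 / 7.3754e-21
= 1.4304e-14 m

1.4304e-14


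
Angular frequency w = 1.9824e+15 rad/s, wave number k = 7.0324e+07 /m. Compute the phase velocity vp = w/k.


vp = w / k
= 1.9824e+15 / 7.0324e+07
= 2.8190e+07 m/s

2.8190e+07


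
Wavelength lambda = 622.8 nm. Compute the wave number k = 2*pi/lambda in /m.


k = 2 * pi / lambda
= 6.2832 / (622.8e-9)
= 6.2832 / 6.2280e-07
= 1.0089e+07 /m

1.0089e+07


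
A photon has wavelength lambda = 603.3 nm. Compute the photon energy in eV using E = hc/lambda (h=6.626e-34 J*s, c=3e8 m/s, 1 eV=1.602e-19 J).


E = hc / lambda
= (6.626e-34)(3e8) / (603.3e-9)
= 1.9878e-25 / 6.0330e-07
= 3.2949e-19 J
Converting to eV: 3.2949e-19 / 1.602e-19
= 2.0567 eV

2.0567


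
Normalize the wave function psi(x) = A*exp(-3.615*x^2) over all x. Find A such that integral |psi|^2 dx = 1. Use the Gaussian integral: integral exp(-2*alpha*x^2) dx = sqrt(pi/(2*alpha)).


integral |psi|^2 dx = A^2 * sqrt(pi/(2*alpha)) = 1
A^2 = sqrt(2*alpha/pi)
= sqrt(2 * 3.615 / pi)
= 1.51703
A = sqrt(1.51703)
= 1.2317

1.2317


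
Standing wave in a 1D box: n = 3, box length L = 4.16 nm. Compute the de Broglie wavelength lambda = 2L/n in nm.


lambda = 2L / n
= 2 * 4.16 / 3
= 8.32 / 3
= 2.7733 nm

2.7733


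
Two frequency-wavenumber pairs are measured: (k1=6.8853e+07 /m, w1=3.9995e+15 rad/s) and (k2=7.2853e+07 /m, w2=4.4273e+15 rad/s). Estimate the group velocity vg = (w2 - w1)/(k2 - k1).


vg = (w2 - w1) / (k2 - k1)
= (4.4273e+15 - 3.9995e+15) / (7.2853e+07 - 6.8853e+07)
= 4.2780e+14 / 4.0000e+06
= 1.0695e+08 m/s

1.0695e+08


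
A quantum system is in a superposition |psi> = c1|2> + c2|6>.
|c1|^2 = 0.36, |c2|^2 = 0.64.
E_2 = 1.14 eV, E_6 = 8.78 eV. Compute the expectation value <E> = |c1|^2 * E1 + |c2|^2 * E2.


<E> = |c1|^2 * E1 + |c2|^2 * E2
= 0.36 * 1.14 + 0.64 * 8.78
= 0.4104 + 5.6192
= 6.0296 eV

6.0296


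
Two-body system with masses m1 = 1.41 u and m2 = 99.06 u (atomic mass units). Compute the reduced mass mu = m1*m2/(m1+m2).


mu = m1 * m2 / (m1 + m2)
= 1.41 * 99.06 / (1.41 + 99.06)
= 139.6746 / 100.47
= 1.3902 u

1.3902


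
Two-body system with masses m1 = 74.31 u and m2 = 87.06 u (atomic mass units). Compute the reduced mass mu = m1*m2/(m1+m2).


mu = m1 * m2 / (m1 + m2)
= 74.31 * 87.06 / (74.31 + 87.06)
= 6469.4286 / 161.37
= 40.0907 u

40.0907


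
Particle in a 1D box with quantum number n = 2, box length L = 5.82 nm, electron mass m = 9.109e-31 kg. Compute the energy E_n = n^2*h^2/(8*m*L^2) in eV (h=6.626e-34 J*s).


E = n^2 * h^2 / (8 * m * L^2)
= 2^2 * (6.626e-34)^2 / (8 * 9.109e-31 * (5.82e-9)^2)
= 4 * 4.3904e-67 / (8 * 9.109e-31 * 3.3872e-17)
= 7.1147e-21 J
= 0.0444 eV

0.0444


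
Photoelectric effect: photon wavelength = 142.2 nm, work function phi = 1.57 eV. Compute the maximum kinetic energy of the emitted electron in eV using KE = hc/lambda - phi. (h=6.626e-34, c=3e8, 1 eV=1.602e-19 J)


E_photon = hc / lambda
= (6.626e-34)(3e8) / (142.2e-9)
= 1.3979e-18 J
= 8.7259 eV
KE = E_photon - phi
= 8.7259 - 1.57
= 7.1559 eV

7.1559


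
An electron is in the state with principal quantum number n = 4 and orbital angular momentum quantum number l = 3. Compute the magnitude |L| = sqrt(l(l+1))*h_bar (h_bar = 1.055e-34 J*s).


L = sqrt(l*(l+1)) * h_bar
= sqrt(3 * 4) * 1.055e-34
= sqrt(12) * 1.055e-34
= 3.4641 * 1.055e-34
= 3.6546e-34 J*s

3.6546e-34


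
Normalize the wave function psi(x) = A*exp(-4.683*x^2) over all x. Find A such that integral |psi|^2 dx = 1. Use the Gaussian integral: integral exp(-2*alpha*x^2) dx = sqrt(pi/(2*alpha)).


integral |psi|^2 dx = A^2 * sqrt(pi/(2*alpha)) = 1
A^2 = sqrt(2*alpha/pi)
= sqrt(2 * 4.683 / pi)
= 1.726641
A = sqrt(1.726641)
= 1.314

1.314


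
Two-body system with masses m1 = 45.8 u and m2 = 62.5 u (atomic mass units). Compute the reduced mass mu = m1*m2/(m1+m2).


mu = m1 * m2 / (m1 + m2)
= 45.8 * 62.5 / (45.8 + 62.5)
= 2862.5 / 108.3
= 26.4312 u

26.4312


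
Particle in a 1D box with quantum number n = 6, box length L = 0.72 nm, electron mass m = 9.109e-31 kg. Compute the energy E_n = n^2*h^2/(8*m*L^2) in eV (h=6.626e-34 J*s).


E = n^2 * h^2 / (8 * m * L^2)
= 6^2 * (6.626e-34)^2 / (8 * 9.109e-31 * (0.72e-9)^2)
= 36 * 4.3904e-67 / (8 * 9.109e-31 * 5.1840e-19)
= 4.1839e-18 J
= 26.1166 eV

26.1166


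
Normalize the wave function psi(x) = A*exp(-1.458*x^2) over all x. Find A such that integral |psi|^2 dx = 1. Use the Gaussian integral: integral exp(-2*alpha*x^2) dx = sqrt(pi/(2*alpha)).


integral |psi|^2 dx = A^2 * sqrt(pi/(2*alpha)) = 1
A^2 = sqrt(2*alpha/pi)
= sqrt(2 * 1.458 / pi)
= 0.963427
A = sqrt(0.963427)
= 0.9815

0.9815


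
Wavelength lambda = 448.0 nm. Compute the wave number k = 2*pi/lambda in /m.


k = 2 * pi / lambda
= 6.2832 / (448.0e-9)
= 6.2832 / 4.4800e-07
= 1.4025e+07 /m

1.4025e+07


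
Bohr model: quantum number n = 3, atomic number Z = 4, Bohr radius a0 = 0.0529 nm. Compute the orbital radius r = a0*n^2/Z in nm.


r = a0 * n^2 / Z
= 0.0529 * 3^2 / 4
= 0.0529 * 9 / 4
= 0.119 nm

0.119


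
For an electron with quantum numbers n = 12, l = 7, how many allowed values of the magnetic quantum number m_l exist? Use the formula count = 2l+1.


m_l ranges from -l to +l in integer steps
So m_l goes from -7 to +7
Count = 2l + 1 = 2*7 + 1
= 15

15


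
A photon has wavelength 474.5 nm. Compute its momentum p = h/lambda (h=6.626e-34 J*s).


p = h / lambda
= 6.626e-34 / (474.5e-9)
= 6.626e-34 / 4.7450e-07
= 1.3964e-27 kg*m/s

1.3964e-27


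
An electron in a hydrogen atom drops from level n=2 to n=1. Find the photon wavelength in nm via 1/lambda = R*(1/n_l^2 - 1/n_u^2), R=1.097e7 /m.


1/lambda = R * (1/n_l^2 - 1/n_u^2)
= 1.097e7 * (1/1^2 - 1/2^2)
= 1.097e7 * (1.0 - 0.25)
= 1.097e7 * 0.75
= 8.2275e+06 /m
lambda = 1 / 8.2275e+06 = 121.5436 nm

121.5436


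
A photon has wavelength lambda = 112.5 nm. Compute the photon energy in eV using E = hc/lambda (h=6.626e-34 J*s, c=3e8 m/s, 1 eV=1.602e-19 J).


E = hc / lambda
= (6.626e-34)(3e8) / (112.5e-9)
= 1.9878e-25 / 1.1250e-07
= 1.7669e-18 J
Converting to eV: 1.7669e-18 / 1.602e-19
= 11.0295 eV

11.0295


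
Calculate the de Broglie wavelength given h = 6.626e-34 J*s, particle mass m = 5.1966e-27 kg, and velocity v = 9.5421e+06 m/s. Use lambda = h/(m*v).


lambda = h / (m * v)
= 6.626e-34 / (5.1966e-27 * 9.5421e+06)
= 6.626e-34 / 4.9586e-20
= 1.3363e-14 m

1.3363e-14


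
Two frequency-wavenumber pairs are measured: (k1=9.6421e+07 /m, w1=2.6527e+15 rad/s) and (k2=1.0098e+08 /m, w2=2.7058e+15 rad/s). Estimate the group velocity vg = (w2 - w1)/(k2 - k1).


vg = (w2 - w1) / (k2 - k1)
= (2.7058e+15 - 2.6527e+15) / (1.0098e+08 - 9.6421e+07)
= 5.3100e+13 / 4.5590e+06
= 1.1647e+07 m/s

1.1647e+07


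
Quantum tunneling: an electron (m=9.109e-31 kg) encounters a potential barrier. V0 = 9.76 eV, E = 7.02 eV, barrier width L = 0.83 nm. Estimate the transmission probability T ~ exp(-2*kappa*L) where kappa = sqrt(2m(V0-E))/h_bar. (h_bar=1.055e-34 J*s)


V0 - E = 2.74 eV = 4.3895e-19 J
kappa = sqrt(2 * m * (V0-E)) / h_bar
= sqrt(2 * 9.109e-31 * 4.3895e-19) / 1.055e-34
= 8.4763e+09 /m
2*kappa*L = 2 * 8.4763e+09 * 0.83e-9
= 14.0706
T = exp(-14.0706) = 7.748498e-07

7.748498e-07


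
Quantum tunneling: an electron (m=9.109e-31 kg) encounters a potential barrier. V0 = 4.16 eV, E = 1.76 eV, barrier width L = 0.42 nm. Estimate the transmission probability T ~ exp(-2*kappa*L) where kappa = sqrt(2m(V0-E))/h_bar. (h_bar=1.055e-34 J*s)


V0 - E = 2.4 eV = 3.8448e-19 J
kappa = sqrt(2 * m * (V0-E)) / h_bar
= sqrt(2 * 9.109e-31 * 3.8448e-19) / 1.055e-34
= 7.9330e+09 /m
2*kappa*L = 2 * 7.9330e+09 * 0.42e-9
= 6.6637
T = exp(-6.6637) = 1.276442e-03

1.276442e-03


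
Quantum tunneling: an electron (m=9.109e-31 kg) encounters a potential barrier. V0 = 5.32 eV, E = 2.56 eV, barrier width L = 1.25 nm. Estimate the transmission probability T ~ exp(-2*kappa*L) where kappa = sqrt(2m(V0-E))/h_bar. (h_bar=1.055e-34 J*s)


V0 - E = 2.76 eV = 4.4215e-19 J
kappa = sqrt(2 * m * (V0-E)) / h_bar
= sqrt(2 * 9.109e-31 * 4.4215e-19) / 1.055e-34
= 8.5071e+09 /m
2*kappa*L = 2 * 8.5071e+09 * 1.25e-9
= 21.2679
T = exp(-21.2679) = 5.800799e-10

5.800799e-10


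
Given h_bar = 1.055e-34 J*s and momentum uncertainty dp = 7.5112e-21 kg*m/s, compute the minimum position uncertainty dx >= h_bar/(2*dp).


dx = h_bar / (2 * dp)
= 1.055e-34 / (2 * 7.5112e-21)
= 1.055e-34 / 1.5022e-20
= 7.0228e-15 m

7.0228e-15


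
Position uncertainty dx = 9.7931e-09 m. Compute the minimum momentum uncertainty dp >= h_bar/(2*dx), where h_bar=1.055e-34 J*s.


dp = h_bar / (2 * dx)
= 1.055e-34 / (2 * 9.7931e-09)
= 1.055e-34 / 1.9586e-08
= 5.3864e-27 kg*m/s

5.3864e-27


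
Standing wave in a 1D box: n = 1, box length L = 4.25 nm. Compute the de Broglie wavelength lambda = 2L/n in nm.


lambda = 2L / n
= 2 * 4.25 / 1
= 8.5 / 1
= 8.5 nm

8.5


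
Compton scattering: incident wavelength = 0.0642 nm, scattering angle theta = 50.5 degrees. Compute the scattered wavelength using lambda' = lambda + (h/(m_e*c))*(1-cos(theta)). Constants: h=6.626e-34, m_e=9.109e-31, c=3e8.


Compton wavelength: h/(m_e*c) = 2.4247e-12 m
d_lambda = 2.4247e-12 * (1 - cos(50.5 deg))
= 2.4247e-12 * 0.363922
= 8.8240e-13 m = 0.000882 nm
lambda' = 0.0642 + 0.000882
= 0.065082 nm

0.065082


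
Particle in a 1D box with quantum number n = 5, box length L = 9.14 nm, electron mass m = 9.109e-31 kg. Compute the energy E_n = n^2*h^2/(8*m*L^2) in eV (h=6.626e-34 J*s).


E = n^2 * h^2 / (8 * m * L^2)
= 5^2 * (6.626e-34)^2 / (8 * 9.109e-31 * (9.14e-9)^2)
= 25 * 4.3904e-67 / (8 * 9.109e-31 * 8.3540e-17)
= 1.8030e-20 J
= 0.1125 eV

0.1125


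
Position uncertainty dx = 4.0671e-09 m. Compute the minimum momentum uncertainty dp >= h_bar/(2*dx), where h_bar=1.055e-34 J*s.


dp = h_bar / (2 * dx)
= 1.055e-34 / (2 * 4.0671e-09)
= 1.055e-34 / 8.1342e-09
= 1.2970e-26 kg*m/s

1.2970e-26


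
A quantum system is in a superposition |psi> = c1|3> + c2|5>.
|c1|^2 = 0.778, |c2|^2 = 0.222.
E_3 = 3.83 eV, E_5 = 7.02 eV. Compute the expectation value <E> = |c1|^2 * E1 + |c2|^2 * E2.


<E> = |c1|^2 * E1 + |c2|^2 * E2
= 0.778 * 3.83 + 0.222 * 7.02
= 2.9797 + 1.5584
= 4.5382 eV

4.5382


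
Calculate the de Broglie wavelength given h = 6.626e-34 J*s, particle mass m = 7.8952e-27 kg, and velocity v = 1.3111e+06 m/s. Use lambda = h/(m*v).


lambda = h / (m * v)
= 6.626e-34 / (7.8952e-27 * 1.3111e+06)
= 6.626e-34 / 1.0351e-20
= 6.4011e-14 m

6.4011e-14


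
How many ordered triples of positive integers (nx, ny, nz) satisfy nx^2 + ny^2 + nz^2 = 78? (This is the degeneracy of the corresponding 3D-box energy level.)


Enumerate all (nx, ny, nz) with nx^2 + ny^2 + nz^2 = 78:
(2,5,7)
(2,7,5)
(5,2,7)
(5,7,2)
(7,2,5)
(7,5,2)
Total degeneracy = 6

6


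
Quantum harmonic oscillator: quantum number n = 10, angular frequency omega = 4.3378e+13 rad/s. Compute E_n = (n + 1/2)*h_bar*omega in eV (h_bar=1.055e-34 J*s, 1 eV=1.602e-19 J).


E = (n + 1/2) * h_bar * omega
= (10 + 0.5) * 1.055e-34 * 4.3378e+13
= 10.5 * 4.5764e-21
= 4.8052e-20 J
= 0.2999 eV

0.2999


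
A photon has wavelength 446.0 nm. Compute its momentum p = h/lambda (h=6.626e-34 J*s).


p = h / lambda
= 6.626e-34 / (446.0e-9)
= 6.626e-34 / 4.4600e-07
= 1.4857e-27 kg*m/s

1.4857e-27


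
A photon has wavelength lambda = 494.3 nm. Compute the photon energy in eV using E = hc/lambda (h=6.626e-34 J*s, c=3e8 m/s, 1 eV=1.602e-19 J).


E = hc / lambda
= (6.626e-34)(3e8) / (494.3e-9)
= 1.9878e-25 / 4.9430e-07
= 4.0214e-19 J
Converting to eV: 4.0214e-19 / 1.602e-19
= 2.5103 eV

2.5103


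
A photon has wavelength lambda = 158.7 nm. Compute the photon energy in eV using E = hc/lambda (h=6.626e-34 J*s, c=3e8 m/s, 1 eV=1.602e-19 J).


E = hc / lambda
= (6.626e-34)(3e8) / (158.7e-9)
= 1.9878e-25 / 1.5870e-07
= 1.2526e-18 J
Converting to eV: 1.2526e-18 / 1.602e-19
= 7.8187 eV

7.8187


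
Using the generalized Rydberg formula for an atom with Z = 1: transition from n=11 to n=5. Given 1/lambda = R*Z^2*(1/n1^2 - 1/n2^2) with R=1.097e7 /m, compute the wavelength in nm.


1/lambda = R * Z^2 * (1/n1^2 - 1/n2^2)
= 1.097e7 * 1^2 * (1/5^2 - 1/11^2)
= 1.097e7 * 1 * (0.04 - 0.008264)
= 3.4814e+05 /m
lambda = 1 / 3.4814e+05
= 2872.4172 nm

2872.4172


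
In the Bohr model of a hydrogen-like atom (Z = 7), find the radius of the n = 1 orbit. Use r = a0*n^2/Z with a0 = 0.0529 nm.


r = a0 * n^2 / Z
= 0.0529 * 1^2 / 7
= 0.0529 * 1 / 7
= 0.0076 nm

0.0076


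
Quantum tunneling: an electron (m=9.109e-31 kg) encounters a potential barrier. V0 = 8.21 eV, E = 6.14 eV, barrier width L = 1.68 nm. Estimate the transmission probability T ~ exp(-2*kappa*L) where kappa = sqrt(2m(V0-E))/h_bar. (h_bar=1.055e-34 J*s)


V0 - E = 2.07 eV = 3.3161e-19 J
kappa = sqrt(2 * m * (V0-E)) / h_bar
= sqrt(2 * 9.109e-31 * 3.3161e-19) / 1.055e-34
= 7.3674e+09 /m
2*kappa*L = 2 * 7.3674e+09 * 1.68e-9
= 24.7545
T = exp(-24.7545) = 1.775298e-11

1.775298e-11


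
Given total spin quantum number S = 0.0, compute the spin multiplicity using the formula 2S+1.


Spin multiplicity = 2S + 1
= 2 * 0.0 + 1
= 0.0 + 1
= 1

1


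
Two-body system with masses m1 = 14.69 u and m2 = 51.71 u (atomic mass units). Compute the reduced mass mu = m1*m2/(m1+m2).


mu = m1 * m2 / (m1 + m2)
= 14.69 * 51.71 / (14.69 + 51.71)
= 759.6199 / 66.4
= 11.4401 u

11.4401


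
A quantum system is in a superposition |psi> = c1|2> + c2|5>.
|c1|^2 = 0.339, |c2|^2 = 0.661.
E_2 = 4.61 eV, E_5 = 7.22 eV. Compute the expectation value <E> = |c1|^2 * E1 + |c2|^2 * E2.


<E> = |c1|^2 * E1 + |c2|^2 * E2
= 0.339 * 4.61 + 0.661 * 7.22
= 1.5628 + 4.7724
= 6.3352 eV

6.3352


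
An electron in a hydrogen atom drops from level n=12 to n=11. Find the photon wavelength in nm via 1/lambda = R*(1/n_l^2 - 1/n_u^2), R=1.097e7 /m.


1/lambda = R * (1/n_l^2 - 1/n_u^2)
= 1.097e7 * (1/11^2 - 1/12^2)
= 1.097e7 * (0.008264 - 0.006944)
= 1.097e7 * 0.00132
= 1.4481e+04 /m
lambda = 1 / 1.4481e+04 = 69057.905 nm

69057.905


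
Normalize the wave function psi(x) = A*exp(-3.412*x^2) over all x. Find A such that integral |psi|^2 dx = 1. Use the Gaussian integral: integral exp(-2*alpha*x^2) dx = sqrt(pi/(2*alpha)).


integral |psi|^2 dx = A^2 * sqrt(pi/(2*alpha)) = 1
A^2 = sqrt(2*alpha/pi)
= sqrt(2 * 3.412 / pi)
= 1.47382
A = sqrt(1.47382)
= 1.214

1.214


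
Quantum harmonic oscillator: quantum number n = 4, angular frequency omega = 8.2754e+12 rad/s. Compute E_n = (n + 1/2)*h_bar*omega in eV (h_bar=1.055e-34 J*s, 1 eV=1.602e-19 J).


E = (n + 1/2) * h_bar * omega
= (4 + 0.5) * 1.055e-34 * 8.2754e+12
= 4.5 * 8.7305e-22
= 3.9287e-21 J
= 0.0245 eV

0.0245


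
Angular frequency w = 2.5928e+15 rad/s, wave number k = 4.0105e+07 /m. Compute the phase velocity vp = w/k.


vp = w / k
= 2.5928e+15 / 4.0105e+07
= 6.4650e+07 m/s

6.4650e+07


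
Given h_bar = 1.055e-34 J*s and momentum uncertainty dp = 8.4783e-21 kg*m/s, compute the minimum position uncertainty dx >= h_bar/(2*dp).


dx = h_bar / (2 * dp)
= 1.055e-34 / (2 * 8.4783e-21)
= 1.055e-34 / 1.6957e-20
= 6.2218e-15 m

6.2218e-15


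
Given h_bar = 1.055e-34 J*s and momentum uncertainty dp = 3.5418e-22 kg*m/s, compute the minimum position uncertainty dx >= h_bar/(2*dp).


dx = h_bar / (2 * dp)
= 1.055e-34 / (2 * 3.5418e-22)
= 1.055e-34 / 7.0836e-22
= 1.4894e-13 m

1.4894e-13


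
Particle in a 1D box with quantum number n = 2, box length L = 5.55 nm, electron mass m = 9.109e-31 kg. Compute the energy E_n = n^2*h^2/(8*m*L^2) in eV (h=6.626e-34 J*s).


E = n^2 * h^2 / (8 * m * L^2)
= 2^2 * (6.626e-34)^2 / (8 * 9.109e-31 * (5.55e-9)^2)
= 4 * 4.3904e-67 / (8 * 9.109e-31 * 3.0803e-17)
= 7.8238e-21 J
= 0.0488 eV

0.0488


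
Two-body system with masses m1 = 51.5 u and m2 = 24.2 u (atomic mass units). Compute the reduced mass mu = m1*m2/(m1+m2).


mu = m1 * m2 / (m1 + m2)
= 51.5 * 24.2 / (51.5 + 24.2)
= 1246.3 / 75.7
= 16.4637 u

16.4637


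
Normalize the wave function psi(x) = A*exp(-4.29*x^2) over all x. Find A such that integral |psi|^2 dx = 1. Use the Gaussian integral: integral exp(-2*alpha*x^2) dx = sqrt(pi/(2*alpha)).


integral |psi|^2 dx = A^2 * sqrt(pi/(2*alpha)) = 1
A^2 = sqrt(2*alpha/pi)
= sqrt(2 * 4.29 / pi)
= 1.652604
A = sqrt(1.652604)
= 1.2855

1.2855


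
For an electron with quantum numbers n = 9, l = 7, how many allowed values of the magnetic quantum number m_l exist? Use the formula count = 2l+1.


m_l ranges from -l to +l in integer steps
So m_l goes from -7 to +7
Count = 2l + 1 = 2*7 + 1
= 15

15


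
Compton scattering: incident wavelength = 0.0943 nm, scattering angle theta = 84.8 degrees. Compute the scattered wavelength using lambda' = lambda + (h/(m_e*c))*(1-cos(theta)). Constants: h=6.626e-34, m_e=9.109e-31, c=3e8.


Compton wavelength: h/(m_e*c) = 2.4247e-12 m
d_lambda = 2.4247e-12 * (1 - cos(84.8 deg))
= 2.4247e-12 * 0.909367
= 2.2050e-12 m = 0.002205 nm
lambda' = 0.0943 + 0.002205
= 0.096505 nm

0.096505


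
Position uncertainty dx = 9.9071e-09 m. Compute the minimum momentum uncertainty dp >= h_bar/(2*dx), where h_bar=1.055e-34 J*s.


dp = h_bar / (2 * dx)
= 1.055e-34 / (2 * 9.9071e-09)
= 1.055e-34 / 1.9814e-08
= 5.3245e-27 kg*m/s

5.3245e-27


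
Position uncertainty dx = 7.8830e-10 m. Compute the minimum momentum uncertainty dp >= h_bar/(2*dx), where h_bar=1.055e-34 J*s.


dp = h_bar / (2 * dx)
= 1.055e-34 / (2 * 7.8830e-10)
= 1.055e-34 / 1.5766e-09
= 6.6916e-26 kg*m/s

6.6916e-26


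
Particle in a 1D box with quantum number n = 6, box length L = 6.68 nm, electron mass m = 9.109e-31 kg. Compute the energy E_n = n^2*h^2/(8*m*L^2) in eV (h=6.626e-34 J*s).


E = n^2 * h^2 / (8 * m * L^2)
= 6^2 * (6.626e-34)^2 / (8 * 9.109e-31 * (6.68e-9)^2)
= 36 * 4.3904e-67 / (8 * 9.109e-31 * 4.4622e-17)
= 4.8606e-20 J
= 0.3034 eV

0.3034


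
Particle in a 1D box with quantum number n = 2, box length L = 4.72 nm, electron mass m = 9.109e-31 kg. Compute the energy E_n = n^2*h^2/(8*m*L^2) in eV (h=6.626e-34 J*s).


E = n^2 * h^2 / (8 * m * L^2)
= 2^2 * (6.626e-34)^2 / (8 * 9.109e-31 * (4.72e-9)^2)
= 4 * 4.3904e-67 / (8 * 9.109e-31 * 2.2278e-17)
= 1.0817e-20 J
= 0.0675 eV

0.0675


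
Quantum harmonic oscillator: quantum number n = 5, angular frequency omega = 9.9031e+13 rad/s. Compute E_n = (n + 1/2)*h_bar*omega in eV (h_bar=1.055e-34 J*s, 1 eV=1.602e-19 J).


E = (n + 1/2) * h_bar * omega
= (5 + 0.5) * 1.055e-34 * 9.9031e+13
= 5.5 * 1.0448e-20
= 5.7463e-20 J
= 0.3587 eV

0.3587


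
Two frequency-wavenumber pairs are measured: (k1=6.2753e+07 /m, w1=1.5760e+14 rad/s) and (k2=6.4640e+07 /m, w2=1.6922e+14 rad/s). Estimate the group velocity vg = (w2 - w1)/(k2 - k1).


vg = (w2 - w1) / (k2 - k1)
= (1.6922e+14 - 1.5760e+14) / (6.4640e+07 - 6.2753e+07)
= 1.1620e+13 / 1.8870e+06
= 6.1579e+06 m/s

6.1579e+06


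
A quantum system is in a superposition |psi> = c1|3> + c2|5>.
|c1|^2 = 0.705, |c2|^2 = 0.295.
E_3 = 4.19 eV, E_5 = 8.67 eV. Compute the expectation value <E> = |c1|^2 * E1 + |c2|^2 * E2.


<E> = |c1|^2 * E1 + |c2|^2 * E2
= 0.705 * 4.19 + 0.295 * 8.67
= 2.954 + 2.5576
= 5.5116 eV

5.5116


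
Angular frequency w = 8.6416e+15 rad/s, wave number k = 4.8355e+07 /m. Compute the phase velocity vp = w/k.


vp = w / k
= 8.6416e+15 / 4.8355e+07
= 1.7871e+08 m/s

1.7871e+08


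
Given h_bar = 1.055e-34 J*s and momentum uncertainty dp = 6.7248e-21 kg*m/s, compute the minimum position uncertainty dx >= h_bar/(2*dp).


dx = h_bar / (2 * dp)
= 1.055e-34 / (2 * 6.7248e-21)
= 1.055e-34 / 1.3450e-20
= 7.8441e-15 m

7.8441e-15


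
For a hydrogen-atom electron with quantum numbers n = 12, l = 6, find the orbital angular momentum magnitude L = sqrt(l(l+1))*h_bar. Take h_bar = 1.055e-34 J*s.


L = sqrt(l*(l+1)) * h_bar
= sqrt(6 * 7) * 1.055e-34
= sqrt(42) * 1.055e-34
= 6.4807 * 1.055e-34
= 6.8372e-34 J*s

6.8372e-34


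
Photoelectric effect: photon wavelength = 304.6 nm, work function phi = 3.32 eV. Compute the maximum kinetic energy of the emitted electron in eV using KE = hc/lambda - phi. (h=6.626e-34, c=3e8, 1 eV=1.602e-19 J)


E_photon = hc / lambda
= (6.626e-34)(3e8) / (304.6e-9)
= 6.5259e-19 J
= 4.0736 eV
KE = E_photon - phi
= 4.0736 - 3.32
= 0.7536 eV

0.7536


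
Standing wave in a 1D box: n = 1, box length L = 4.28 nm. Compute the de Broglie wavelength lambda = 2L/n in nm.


lambda = 2L / n
= 2 * 4.28 / 1
= 8.56 / 1
= 8.56 nm

8.56


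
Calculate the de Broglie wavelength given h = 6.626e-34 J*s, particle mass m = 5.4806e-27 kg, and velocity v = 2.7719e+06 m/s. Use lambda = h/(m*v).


lambda = h / (m * v)
= 6.626e-34 / (5.4806e-27 * 2.7719e+06)
= 6.626e-34 / 1.5192e-20
= 4.3616e-14 m

4.3616e-14


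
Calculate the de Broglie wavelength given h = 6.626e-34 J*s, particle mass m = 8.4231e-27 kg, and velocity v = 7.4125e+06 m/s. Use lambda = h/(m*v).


lambda = h / (m * v)
= 6.626e-34 / (8.4231e-27 * 7.4125e+06)
= 6.626e-34 / 6.2436e-20
= 1.0612e-14 m

1.0612e-14


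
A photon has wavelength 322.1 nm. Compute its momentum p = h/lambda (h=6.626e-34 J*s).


p = h / lambda
= 6.626e-34 / (322.1e-9)
= 6.626e-34 / 3.2210e-07
= 2.0571e-27 kg*m/s

2.0571e-27


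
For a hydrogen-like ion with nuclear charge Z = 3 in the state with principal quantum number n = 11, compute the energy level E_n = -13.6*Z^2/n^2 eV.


E_n = -13.6 * Z^2 / n^2
= -13.6 * 3^2 / 11^2
= -13.6 * 9 / 121
= -1.0116 eV

-1.0116


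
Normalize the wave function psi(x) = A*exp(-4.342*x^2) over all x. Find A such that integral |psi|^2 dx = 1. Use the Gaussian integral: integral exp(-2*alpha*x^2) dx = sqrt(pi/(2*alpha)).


integral |psi|^2 dx = A^2 * sqrt(pi/(2*alpha)) = 1
A^2 = sqrt(2*alpha/pi)
= sqrt(2 * 4.342 / pi)
= 1.662589
A = sqrt(1.662589)
= 1.2894

1.2894


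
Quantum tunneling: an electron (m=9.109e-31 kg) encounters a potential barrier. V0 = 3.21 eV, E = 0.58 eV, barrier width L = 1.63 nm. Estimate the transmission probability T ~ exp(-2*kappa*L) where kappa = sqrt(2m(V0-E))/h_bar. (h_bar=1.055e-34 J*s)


V0 - E = 2.63 eV = 4.2133e-19 J
kappa = sqrt(2 * m * (V0-E)) / h_bar
= sqrt(2 * 9.109e-31 * 4.2133e-19) / 1.055e-34
= 8.3044e+09 /m
2*kappa*L = 2 * 8.3044e+09 * 1.63e-9
= 27.0723
T = exp(-27.0723) = 1.748493e-12

1.748493e-12


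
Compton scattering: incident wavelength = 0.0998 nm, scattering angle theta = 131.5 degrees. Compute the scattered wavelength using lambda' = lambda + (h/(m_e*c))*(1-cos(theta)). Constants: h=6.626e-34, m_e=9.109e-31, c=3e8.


Compton wavelength: h/(m_e*c) = 2.4247e-12 m
d_lambda = 2.4247e-12 * (1 - cos(131.5 deg))
= 2.4247e-12 * 1.66262
= 4.0314e-12 m = 0.004031 nm
lambda' = 0.0998 + 0.004031
= 0.103831 nm

0.103831


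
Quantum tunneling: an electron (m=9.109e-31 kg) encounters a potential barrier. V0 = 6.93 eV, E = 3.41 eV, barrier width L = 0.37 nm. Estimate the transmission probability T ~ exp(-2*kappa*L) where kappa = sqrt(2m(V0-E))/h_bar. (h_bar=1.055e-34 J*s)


V0 - E = 3.52 eV = 5.6390e-19 J
kappa = sqrt(2 * m * (V0-E)) / h_bar
= sqrt(2 * 9.109e-31 * 5.6390e-19) / 1.055e-34
= 9.6073e+09 /m
2*kappa*L = 2 * 9.6073e+09 * 0.37e-9
= 7.1094
T = exp(-7.1094) = 8.173954e-04

8.173954e-04


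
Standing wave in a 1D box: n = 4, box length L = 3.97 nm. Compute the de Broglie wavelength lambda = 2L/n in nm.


lambda = 2L / n
= 2 * 3.97 / 4
= 7.94 / 4
= 1.985 nm

1.985


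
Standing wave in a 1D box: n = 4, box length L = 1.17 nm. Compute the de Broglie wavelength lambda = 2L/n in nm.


lambda = 2L / n
= 2 * 1.17 / 4
= 2.34 / 4
= 0.585 nm

0.585


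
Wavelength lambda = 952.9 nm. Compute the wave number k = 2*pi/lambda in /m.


k = 2 * pi / lambda
= 6.2832 / (952.9e-9)
= 6.2832 / 9.5290e-07
= 6.5938e+06 /m

6.5938e+06


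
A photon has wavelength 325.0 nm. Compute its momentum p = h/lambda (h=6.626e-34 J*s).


p = h / lambda
= 6.626e-34 / (325.0e-9)
= 6.626e-34 / 3.2500e-07
= 2.0388e-27 kg*m/s

2.0388e-27


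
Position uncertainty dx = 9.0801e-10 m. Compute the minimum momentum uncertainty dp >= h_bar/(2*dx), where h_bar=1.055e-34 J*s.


dp = h_bar / (2 * dx)
= 1.055e-34 / (2 * 9.0801e-10)
= 1.055e-34 / 1.8160e-09
= 5.8094e-26 kg*m/s

5.8094e-26


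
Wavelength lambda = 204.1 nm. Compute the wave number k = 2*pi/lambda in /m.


k = 2 * pi / lambda
= 6.2832 / (204.1e-9)
= 6.2832 / 2.0410e-07
= 3.0785e+07 /m

3.0785e+07


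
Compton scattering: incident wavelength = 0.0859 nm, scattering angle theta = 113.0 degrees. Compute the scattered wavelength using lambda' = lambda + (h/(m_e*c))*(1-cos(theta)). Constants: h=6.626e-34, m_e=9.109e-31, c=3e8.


Compton wavelength: h/(m_e*c) = 2.4247e-12 m
d_lambda = 2.4247e-12 * (1 - cos(113.0 deg))
= 2.4247e-12 * 1.390731
= 3.3721e-12 m = 0.003372 nm
lambda' = 0.0859 + 0.003372
= 0.089272 nm

0.089272


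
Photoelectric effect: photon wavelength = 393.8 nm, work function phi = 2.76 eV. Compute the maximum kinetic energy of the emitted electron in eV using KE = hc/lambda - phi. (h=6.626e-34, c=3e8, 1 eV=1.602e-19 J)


E_photon = hc / lambda
= (6.626e-34)(3e8) / (393.8e-9)
= 5.0477e-19 J
= 3.1509 eV
KE = E_photon - phi
= 3.1509 - 2.76
= 0.3909 eV

0.3909


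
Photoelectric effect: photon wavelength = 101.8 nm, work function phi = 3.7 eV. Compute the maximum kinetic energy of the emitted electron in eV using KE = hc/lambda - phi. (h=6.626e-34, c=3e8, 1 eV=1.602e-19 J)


E_photon = hc / lambda
= (6.626e-34)(3e8) / (101.8e-9)
= 1.9527e-18 J
= 12.1888 eV
KE = E_photon - phi
= 12.1888 - 3.7
= 8.4888 eV

8.4888


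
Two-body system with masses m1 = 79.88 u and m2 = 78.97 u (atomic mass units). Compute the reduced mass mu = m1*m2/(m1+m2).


mu = m1 * m2 / (m1 + m2)
= 79.88 * 78.97 / (79.88 + 78.97)
= 6308.1236 / 158.85
= 39.7112 u

39.7112


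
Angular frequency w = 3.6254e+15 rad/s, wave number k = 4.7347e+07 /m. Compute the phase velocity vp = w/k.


vp = w / k
= 3.6254e+15 / 4.7347e+07
= 7.6571e+07 m/s

7.6571e+07


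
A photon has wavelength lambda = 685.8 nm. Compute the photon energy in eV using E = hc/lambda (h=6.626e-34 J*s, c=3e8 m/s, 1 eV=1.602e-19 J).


E = hc / lambda
= (6.626e-34)(3e8) / (685.8e-9)
= 1.9878e-25 / 6.8580e-07
= 2.8985e-19 J
Converting to eV: 2.8985e-19 / 1.602e-19
= 1.8093 eV

1.8093


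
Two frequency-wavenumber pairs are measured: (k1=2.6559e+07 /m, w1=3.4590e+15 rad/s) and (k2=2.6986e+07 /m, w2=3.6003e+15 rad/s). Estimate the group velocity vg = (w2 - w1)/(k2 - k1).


vg = (w2 - w1) / (k2 - k1)
= (3.6003e+15 - 3.4590e+15) / (2.6986e+07 - 2.6559e+07)
= 1.4130e+14 / 4.2700e+05
= 3.3091e+08 m/s

3.3091e+08


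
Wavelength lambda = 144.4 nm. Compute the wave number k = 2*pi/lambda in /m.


k = 2 * pi / lambda
= 6.2832 / (144.4e-9)
= 6.2832 / 1.4440e-07
= 4.3512e+07 /m

4.3512e+07


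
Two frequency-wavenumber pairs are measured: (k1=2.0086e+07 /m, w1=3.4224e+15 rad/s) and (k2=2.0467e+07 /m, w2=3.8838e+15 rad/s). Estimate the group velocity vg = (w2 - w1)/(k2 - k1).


vg = (w2 - w1) / (k2 - k1)
= (3.8838e+15 - 3.4224e+15) / (2.0467e+07 - 2.0086e+07)
= 4.6140e+14 / 3.8100e+05
= 1.2110e+09 m/s

1.2110e+09


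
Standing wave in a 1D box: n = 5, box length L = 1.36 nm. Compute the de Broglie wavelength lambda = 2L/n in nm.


lambda = 2L / n
= 2 * 1.36 / 5
= 2.72 / 5
= 0.544 nm

0.544


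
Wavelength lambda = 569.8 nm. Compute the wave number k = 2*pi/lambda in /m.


k = 2 * pi / lambda
= 6.2832 / (569.8e-9)
= 6.2832 / 5.6980e-07
= 1.1027e+07 /m

1.1027e+07


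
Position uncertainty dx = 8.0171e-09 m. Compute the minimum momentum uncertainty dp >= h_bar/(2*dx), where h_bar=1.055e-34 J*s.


dp = h_bar / (2 * dx)
= 1.055e-34 / (2 * 8.0171e-09)
= 1.055e-34 / 1.6034e-08
= 6.5797e-27 kg*m/s

6.5797e-27


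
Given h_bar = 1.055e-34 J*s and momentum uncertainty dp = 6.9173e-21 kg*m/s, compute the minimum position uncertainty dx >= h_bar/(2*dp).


dx = h_bar / (2 * dp)
= 1.055e-34 / (2 * 6.9173e-21)
= 1.055e-34 / 1.3835e-20
= 7.6258e-15 m

7.6258e-15


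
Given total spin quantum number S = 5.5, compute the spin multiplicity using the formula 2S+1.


Spin multiplicity = 2S + 1
= 2 * 5.5 + 1
= 11.0 + 1
= 12

12


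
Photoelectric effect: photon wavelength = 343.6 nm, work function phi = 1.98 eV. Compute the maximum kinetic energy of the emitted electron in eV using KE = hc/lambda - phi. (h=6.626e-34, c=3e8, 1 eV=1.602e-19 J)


E_photon = hc / lambda
= (6.626e-34)(3e8) / (343.6e-9)
= 5.7852e-19 J
= 3.6112 eV
KE = E_photon - phi
= 3.6112 - 1.98
= 1.6312 eV

1.6312


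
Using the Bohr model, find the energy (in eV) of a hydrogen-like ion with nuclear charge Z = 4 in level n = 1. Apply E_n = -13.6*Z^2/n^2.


E_n = -13.6 * Z^2 / n^2
= -13.6 * 4^2 / 1^2
= -13.6 * 16 / 1
= -217.6 eV

-217.6


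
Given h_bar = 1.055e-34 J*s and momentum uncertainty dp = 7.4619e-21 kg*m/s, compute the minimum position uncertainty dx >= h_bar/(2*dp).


dx = h_bar / (2 * dp)
= 1.055e-34 / (2 * 7.4619e-21)
= 1.055e-34 / 1.4924e-20
= 7.0692e-15 m

7.0692e-15


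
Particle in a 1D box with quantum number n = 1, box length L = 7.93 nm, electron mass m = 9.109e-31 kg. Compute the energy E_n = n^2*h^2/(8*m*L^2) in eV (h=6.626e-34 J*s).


E = n^2 * h^2 / (8 * m * L^2)
= 1^2 * (6.626e-34)^2 / (8 * 9.109e-31 * (7.93e-9)^2)
= 1 * 4.3904e-67 / (8 * 9.109e-31 * 6.2885e-17)
= 9.5807e-22 J
= 0.006 eV

0.006


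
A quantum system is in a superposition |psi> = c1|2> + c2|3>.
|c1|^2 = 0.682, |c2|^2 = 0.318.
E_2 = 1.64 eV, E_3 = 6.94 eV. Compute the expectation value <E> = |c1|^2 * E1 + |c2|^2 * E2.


<E> = |c1|^2 * E1 + |c2|^2 * E2
= 0.682 * 1.64 + 0.318 * 6.94
= 1.1185 + 2.2069
= 3.3254 eV

3.3254
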